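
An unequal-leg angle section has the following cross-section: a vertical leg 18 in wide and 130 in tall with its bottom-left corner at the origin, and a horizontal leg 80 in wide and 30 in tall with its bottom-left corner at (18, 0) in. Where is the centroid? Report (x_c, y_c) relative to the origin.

x_c = 33.81 in, y_c = 39.68 in

vertical leg: A = 18 × 130 = 2340.00, centroid at (9.00, 65.00).
horizontal leg: A = 80 × 30 = 2400.00, centroid at (58.00, 15.00).
ΣA = 4740.00 in²
ΣAx_c = (2340.00)(9.00) + (2400.00)(58.00) = 160260.00 in³
ΣAy_c = (2340.00)(65.00) + (2400.00)(15.00) = 188100.00 in³
x_c = 160260.00 / 4740.00 = 33.81 in
y_c = 188100.00 / 4740.00 = 39.68 in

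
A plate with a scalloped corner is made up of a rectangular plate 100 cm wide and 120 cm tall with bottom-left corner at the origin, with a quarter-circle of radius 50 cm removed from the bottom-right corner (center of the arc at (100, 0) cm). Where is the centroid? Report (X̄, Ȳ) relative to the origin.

X̄ = 44.37 cm, Ȳ = 67.59 cm

Part | A | x̄ᵢ | ȳᵢ | A·x̄ᵢ | A·ȳᵢ
plate | 12000.00 | 50.00 | 60.00 | 600000.00 | 720000.00
removed quarter-circle | -1963.50 | 78.78 | 21.22 | -154682.87 | -41666.67
Σ | 10036.50 |  |  | 445317.13 | 678333.33
X̄ = 445317.13 / 10036.50 = 44.37 cm
Ȳ = 678333.33 / 10036.50 = 67.59 cm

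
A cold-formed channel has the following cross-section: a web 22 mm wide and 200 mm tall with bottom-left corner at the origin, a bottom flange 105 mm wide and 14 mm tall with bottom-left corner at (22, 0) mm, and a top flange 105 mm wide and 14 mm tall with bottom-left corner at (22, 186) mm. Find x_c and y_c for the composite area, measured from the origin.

x_c = 36.43 mm, y_c = 100.00 mm

web: A = 22 × 200 = 4400.00, centroid at (11.00, 100.00).
bottom flange: A = 105 × 14 = 1470.00, centroid at (74.50, 7.00).
top flange: A = 105 × 14 = 1470.00, centroid at (74.50, 193.00).
ΣA = 7340.00 mm²
ΣAx_c = (4400.00)(11.00) + (1470.00)(74.50) + (1470.00)(74.50) = 267430.00 mm³
ΣAy_c = (4400.00)(100.00) + (1470.00)(7.00) + (1470.00)(193.00) = 734000.00 mm³
x_c = 267430.00 / 7340.00 = 36.43 mm
y_c = 734000.00 / 7340.00 = 100.00 mm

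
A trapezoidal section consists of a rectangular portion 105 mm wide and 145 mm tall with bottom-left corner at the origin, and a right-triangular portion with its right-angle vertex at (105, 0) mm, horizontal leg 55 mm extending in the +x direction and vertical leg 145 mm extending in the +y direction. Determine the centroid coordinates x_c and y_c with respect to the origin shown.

x_c = 67.20 mm, y_c = 67.48 mm

Part | A | x̄ᵢ | ȳᵢ | A·x̄ᵢ | A·ȳᵢ
rectangular portion | 15225.00 | 52.50 | 72.50 | 799312.50 | 1103812.50
triangular portion | 3987.50 | 123.33 | 48.33 | 491791.67 | 192729.17
Σ | 19212.50 |  |  | 1291104.17 | 1296541.67
x_c = 1291104.17 / 19212.50 = 67.20 mm
y_c = 1296541.67 / 19212.50 = 67.48 mm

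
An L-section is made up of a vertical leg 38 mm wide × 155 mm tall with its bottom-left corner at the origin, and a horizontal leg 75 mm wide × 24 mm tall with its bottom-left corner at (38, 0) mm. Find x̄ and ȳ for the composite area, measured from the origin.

Part | A | x̄ᵢ | ȳᵢ | A·x̄ᵢ | A·ȳᵢ
vertical leg | 5890.00 | 19.00 | 77.50 | 111910.00 | 456475.00
horizontal leg | 1800.00 | 75.50 | 12.00 | 135900.00 | 21600.00
Σ | 7690.00 |  |  | 247810.00 | 478075.00
x̄ = 247810.00 / 7690.00 = 32.22 mm
ȳ = 478075.00 / 7690.00 = 62.17 mm

x̄ = 32.22 mm, ȳ = 62.17 mm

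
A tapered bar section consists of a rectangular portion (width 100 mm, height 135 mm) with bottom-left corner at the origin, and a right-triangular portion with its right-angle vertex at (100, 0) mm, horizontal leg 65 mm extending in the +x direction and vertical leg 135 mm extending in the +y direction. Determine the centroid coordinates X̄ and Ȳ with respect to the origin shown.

X̄ = 67.58 mm, Ȳ = 61.98 mm

rectangular portion: A = 100 × 135 = 13500.00, centroid at (50.00, 67.50).
triangular portion: A = ½·65·135 = 4387.50, centroid at (121.67, 45.00).
ΣA = 17887.50 mm², ΣAX̄ = 1208812.50 mm³, ΣAȲ = 1108687.50 mm³.
X̄ = 1208812.50/17887.50 = 67.58 mm; Ȳ = 1108687.50/17887.50 = 61.98 mm.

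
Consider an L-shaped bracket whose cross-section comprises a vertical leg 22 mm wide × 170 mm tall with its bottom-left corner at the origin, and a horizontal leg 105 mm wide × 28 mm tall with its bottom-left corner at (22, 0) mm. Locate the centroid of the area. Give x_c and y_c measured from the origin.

x_c = 38.95 mm, y_c = 53.75 mm

Part | A | x̄ᵢ | ȳᵢ | A·x̄ᵢ | A·ȳᵢ
vertical leg | 3740.00 | 11.00 | 85.00 | 41140.00 | 317900.00
horizontal leg | 2940.00 | 74.50 | 14.00 | 219030.00 | 41160.00
Σ | 6680.00 |  |  | 260170.00 | 359060.00
x_c = 260170.00 / 6680.00 = 38.95 mm
y_c = 359060.00 / 6680.00 = 53.75 mm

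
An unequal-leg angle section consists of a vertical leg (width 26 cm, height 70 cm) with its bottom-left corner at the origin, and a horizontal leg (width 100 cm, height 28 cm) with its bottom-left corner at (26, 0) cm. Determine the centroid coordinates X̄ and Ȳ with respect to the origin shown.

X̄ = 51.18 cm, Ȳ = 22.27 cm

vertical leg: A = 26 × 70 = 1820.00, centroid at (13.00, 35.00).
horizontal leg: A = 100 × 28 = 2800.00, centroid at (76.00, 14.00).
ΣA = 4620.00 cm², ΣAX̄ = 236460.00 cm³, ΣAȲ = 102900.00 cm³.
X̄ = 236460.00/4620.00 = 51.18 cm; Ȳ = 102900.00/4620.00 = 22.27 cm.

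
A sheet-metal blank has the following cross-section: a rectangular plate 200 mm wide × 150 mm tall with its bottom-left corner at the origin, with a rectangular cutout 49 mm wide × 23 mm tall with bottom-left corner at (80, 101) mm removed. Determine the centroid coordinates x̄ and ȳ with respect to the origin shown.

plate: A = 200 × 150 = 30000.00, centroid at (100.00, 75.00).
hole: A = −(49 × 23) = -1127.00, centroid at (104.50, 112.50).
ΣA = 28873.00 mm²
ΣAx̄ = (30000.00)(100.00) + (-1127.00)(104.50) = 2882228.50 mm³
ΣAȳ = (30000.00)(75.00) + (-1127.00)(112.50) = 2123212.50 mm³
x̄ = 2882228.50 / 28873.00 = 99.82 mm
ȳ = 2123212.50 / 28873.00 = 73.54 mm

x̄ = 99.82 mm, ȳ = 73.54 mm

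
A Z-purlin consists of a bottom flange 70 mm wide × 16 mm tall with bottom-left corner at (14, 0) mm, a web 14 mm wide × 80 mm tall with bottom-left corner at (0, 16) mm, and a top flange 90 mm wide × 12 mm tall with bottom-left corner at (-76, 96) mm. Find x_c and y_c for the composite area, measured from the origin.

bottom flange: A = 70 × 16 = 1120.00, centroid at (49.00, 8.00).
web: A = 14 × 80 = 1120.00, centroid at (7.00, 56.00).
top flange: A = 90 × 12 = 1080.00, centroid at (-31.00, 102.00).
ΣA = 3320.00 mm²
ΣAx_c = (1120.00)(49.00) + (1120.00)(7.00) + (1080.00)(-31.00) = 29240.00 mm³
ΣAy_c = (1120.00)(8.00) + (1120.00)(56.00) + (1080.00)(102.00) = 181840.00 mm³
x_c = 29240.00 / 3320.00 = 8.81 mm
y_c = 181840.00 / 3320.00 = 54.77 mm

x_c = 8.81 mm, y_c = 54.77 mm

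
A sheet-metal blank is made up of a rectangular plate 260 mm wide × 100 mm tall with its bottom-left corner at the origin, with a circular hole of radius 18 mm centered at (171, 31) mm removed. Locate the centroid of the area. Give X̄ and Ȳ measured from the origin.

X̄ = 128.33 mm, Ȳ = 50.77 mm

plate: A = 260 × 100 = 26000.00, centroid at (130.00, 50.00).
hole: A = −π·18² = -1017.88, centroid at (171.00, 31.00).
ΣA = 24982.12 mm², ΣAX̄ = 3205943.20 mm³, ΣAȲ = 1268445.84 mm³.
X̄ = 3205943.20/24982.12 = 128.33 mm; Ȳ = 1268445.84/24982.12 = 50.77 mm.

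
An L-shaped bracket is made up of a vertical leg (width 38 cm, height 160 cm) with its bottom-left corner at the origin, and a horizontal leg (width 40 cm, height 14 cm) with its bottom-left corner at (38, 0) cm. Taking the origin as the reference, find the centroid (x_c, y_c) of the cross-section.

vertical leg: A = 38 × 160 = 6080.00, centroid at (19.00, 80.00).
horizontal leg: A = 40 × 14 = 560.00, centroid at (58.00, 7.00).
ΣA = 6640.00 cm², ΣAx_c = 148000.00 cm³, ΣAy_c = 490320.00 cm³.
x_c = 148000.00/6640.00 = 22.29 cm; y_c = 490320.00/6640.00 = 73.84 cm.

x_c = 22.29 cm, y_c = 73.84 cm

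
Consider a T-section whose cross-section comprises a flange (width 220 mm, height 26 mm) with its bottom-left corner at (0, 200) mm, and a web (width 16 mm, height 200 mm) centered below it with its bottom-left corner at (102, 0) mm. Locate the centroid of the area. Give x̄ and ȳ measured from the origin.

x̄ = 110.00 mm, ȳ = 172.46 mm

Part | A | x̄ᵢ | ȳᵢ | A·x̄ᵢ | A·ȳᵢ
web | 3200.00 | 110.00 | 100.00 | 352000.00 | 320000.00
flange | 5720.00 | 110.00 | 213.00 | 629200.00 | 1218360.00
Σ | 8920.00 |  |  | 981200.00 | 1538360.00
x̄ = 981200.00 / 8920.00 = 110.00 mm
ȳ = 1538360.00 / 8920.00 = 172.46 mm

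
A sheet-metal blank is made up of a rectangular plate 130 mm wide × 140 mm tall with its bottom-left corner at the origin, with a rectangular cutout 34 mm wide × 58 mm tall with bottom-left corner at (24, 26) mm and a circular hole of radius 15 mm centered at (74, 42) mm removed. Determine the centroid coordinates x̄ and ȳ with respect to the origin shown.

Part | A | x̄ᵢ | ȳᵢ | A·x̄ᵢ | A·ȳᵢ
plate | 18200.00 | 65.00 | 70.00 | 1183000.00 | 1274000.00
hole 1 | -1972.00 | 41.00 | 55.00 | -80852.00 | -108460.00
hole 2 | -706.86 | 74.00 | 42.00 | -52307.52 | -29688.05
Σ | 15521.14 |  |  | 1049840.48 | 1135851.95
x̄ = 1049840.48 / 15521.14 = 67.64 mm
ȳ = 1135851.95 / 15521.14 = 73.18 mm

x̄ = 67.64 mm, ȳ = 73.18 mm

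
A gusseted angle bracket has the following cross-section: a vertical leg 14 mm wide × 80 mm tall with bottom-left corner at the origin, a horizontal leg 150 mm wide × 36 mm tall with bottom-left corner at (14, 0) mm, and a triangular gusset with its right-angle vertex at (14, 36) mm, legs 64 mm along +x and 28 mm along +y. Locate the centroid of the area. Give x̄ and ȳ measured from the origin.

vertical leg: A = 14 × 80 = 1120.00, centroid at (7.00, 40.00).
horizontal leg: A = 150 × 36 = 5400.00, centroid at (89.00, 18.00).
gusset: A = ½·64·28 = 896.00, centroid at (35.33, 45.33).
ΣA = 7416.00 mm²
ΣAx̄ = (1120.00)(7.00) + (5400.00)(89.00) + (896.00)(35.33) = 520098.67 mm³
ΣAȳ = (1120.00)(40.00) + (5400.00)(18.00) + (896.00)(45.33) = 182618.67 mm³
x̄ = 520098.67 / 7416.00 = 70.13 mm
ȳ = 182618.67 / 7416.00 = 24.62 mm

x̄ = 70.13 mm, ȳ = 24.62 mm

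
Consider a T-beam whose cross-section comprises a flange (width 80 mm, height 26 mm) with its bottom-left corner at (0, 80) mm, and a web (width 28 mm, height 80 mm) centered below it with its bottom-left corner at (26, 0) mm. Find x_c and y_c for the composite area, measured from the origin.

Part | A | x̄ᵢ | ȳᵢ | A·x̄ᵢ | A·ȳᵢ
web | 2240.00 | 40.00 | 40.00 | 89600.00 | 89600.00
flange | 2080.00 | 40.00 | 93.00 | 83200.00 | 193440.00
Σ | 4320.00 |  |  | 172800.00 | 283040.00
x_c = 172800.00 / 4320.00 = 40.00 mm
y_c = 283040.00 / 4320.00 = 65.52 mm

x_c = 40.00 mm, y_c = 65.52 mm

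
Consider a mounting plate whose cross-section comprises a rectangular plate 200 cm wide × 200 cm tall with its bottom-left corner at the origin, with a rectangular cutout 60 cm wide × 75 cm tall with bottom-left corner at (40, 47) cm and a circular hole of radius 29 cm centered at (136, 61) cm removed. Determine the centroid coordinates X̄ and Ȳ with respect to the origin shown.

plate: A = 200 × 200 = 40000.00, centroid at (100.00, 100.00).
hole 1: A = −(60 × 75) = -4500.00, centroid at (70.00, 84.50).
hole 2: A = −π·29² = -2642.08, centroid at (136.00, 61.00).
ΣA = 32857.92 cm²
ΣAX̄ = (40000.00)(100.00) + (-4500.00)(70.00) + (-2642.08)(136.00) = 3325677.20 cm³
ΣAȲ = (40000.00)(100.00) + (-4500.00)(84.50) + (-2642.08)(61.00) = 3458583.16 cm³
X̄ = 3325677.20 / 32857.92 = 101.21 cm
Ȳ = 3458583.16 / 32857.92 = 105.26 cm

X̄ = 101.21 cm, Ȳ = 105.26 cm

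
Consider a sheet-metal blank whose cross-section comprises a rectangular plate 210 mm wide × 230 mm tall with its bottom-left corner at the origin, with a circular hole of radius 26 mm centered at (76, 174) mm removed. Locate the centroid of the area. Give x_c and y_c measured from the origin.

plate: A = 210 × 230 = 48300.00, centroid at (105.00, 115.00).
hole: A = −π·26² = -2123.72, centroid at (76.00, 174.00).
ΣA = 46176.28 mm²
ΣAx_c = (48300.00)(105.00) + (-2123.72)(76.00) = 4910097.54 mm³
ΣAy_c = (48300.00)(115.00) + (-2123.72)(174.00) = 5184973.31 mm³
x_c = 4910097.54 / 46176.28 = 106.33 mm
y_c = 5184973.31 / 46176.28 = 112.29 mm

x_c = 106.33 mm, y_c = 112.29 mm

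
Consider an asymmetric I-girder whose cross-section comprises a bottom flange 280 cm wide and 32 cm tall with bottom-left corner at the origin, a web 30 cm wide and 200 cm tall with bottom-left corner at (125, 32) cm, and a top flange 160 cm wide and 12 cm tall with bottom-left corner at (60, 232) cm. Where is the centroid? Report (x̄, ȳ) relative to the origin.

bottom flange: A = 280 × 32 = 8960.00, centroid at (140.00, 16.00).
web: A = 30 × 200 = 6000.00, centroid at (140.00, 132.00).
top flange: A = 160 × 12 = 1920.00, centroid at (140.00, 238.00).
ΣA = 16880.00 cm², ΣAx̄ = 2363200.00 cm³, ΣAȳ = 1392320.00 cm³.
x̄ = 2363200.00/16880.00 = 140.00 cm; ȳ = 1392320.00/16880.00 = 82.48 cm.

x̄ = 140.00 cm, ȳ = 82.48 cm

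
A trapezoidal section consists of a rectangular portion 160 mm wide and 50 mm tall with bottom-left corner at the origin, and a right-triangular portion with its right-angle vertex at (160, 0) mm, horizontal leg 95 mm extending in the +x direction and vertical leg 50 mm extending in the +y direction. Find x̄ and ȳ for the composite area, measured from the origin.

x̄ = 105.56 mm, ȳ = 23.09 mm

Part | A | x̄ᵢ | ȳᵢ | A·x̄ᵢ | A·ȳᵢ
rectangular portion | 8000.00 | 80.00 | 25.00 | 640000.00 | 200000.00
triangular portion | 2375.00 | 191.67 | 16.67 | 455208.33 | 39583.33
Σ | 10375.00 |  |  | 1095208.33 | 239583.33
x̄ = 1095208.33 / 10375.00 = 105.56 mm
ȳ = 239583.33 / 10375.00 = 23.09 mm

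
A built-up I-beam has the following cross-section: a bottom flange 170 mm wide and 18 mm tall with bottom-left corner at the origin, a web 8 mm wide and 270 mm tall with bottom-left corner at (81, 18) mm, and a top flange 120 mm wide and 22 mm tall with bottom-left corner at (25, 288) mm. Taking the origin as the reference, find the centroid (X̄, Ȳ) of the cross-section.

bottom flange: A = 170 × 18 = 3060.00, centroid at (85.00, 9.00).
web: A = 8 × 270 = 2160.00, centroid at (85.00, 153.00).
top flange: A = 120 × 22 = 2640.00, centroid at (85.00, 299.00).
ΣA = 7860.00 mm², ΣAX̄ = 668100.00 mm³, ΣAȲ = 1147380.00 mm³.
X̄ = 668100.00/7860.00 = 85.00 mm; Ȳ = 1147380.00/7860.00 = 145.98 mm.

X̄ = 85.00 mm, Ȳ = 145.98 mm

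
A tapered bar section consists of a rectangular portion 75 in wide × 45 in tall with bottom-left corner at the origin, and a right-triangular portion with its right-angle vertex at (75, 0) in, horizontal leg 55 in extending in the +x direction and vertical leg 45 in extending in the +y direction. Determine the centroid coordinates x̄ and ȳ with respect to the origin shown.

Part | A | x̄ᵢ | ȳᵢ | A·x̄ᵢ | A·ȳᵢ
rectangular portion | 3375.00 | 37.50 | 22.50 | 126562.50 | 75937.50
triangular portion | 1237.50 | 93.33 | 15.00 | 115500.00 | 18562.50
Σ | 4612.50 |  |  | 242062.50 | 94500.00
x̄ = 242062.50 / 4612.50 = 52.48 in
ȳ = 94500.00 / 4612.50 = 20.49 in

x̄ = 52.48 in, ȳ = 20.49 in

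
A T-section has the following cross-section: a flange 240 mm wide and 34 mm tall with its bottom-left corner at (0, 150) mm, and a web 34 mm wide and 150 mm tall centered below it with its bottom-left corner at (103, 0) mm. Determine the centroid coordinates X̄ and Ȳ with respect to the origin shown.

X̄ = 120.00 mm, Ȳ = 131.62 mm

web: A = 34 × 150 = 5100.00, centroid at (120.00, 75.00).
flange: A = 240 × 34 = 8160.00, centroid at (120.00, 167.00).
ΣA = 13260.00 mm², ΣAX̄ = 1591200.00 mm³, ΣAȲ = 1745220.00 mm³.
X̄ = 1591200.00/13260.00 = 120.00 mm; Ȳ = 1745220.00/13260.00 = 131.62 mm.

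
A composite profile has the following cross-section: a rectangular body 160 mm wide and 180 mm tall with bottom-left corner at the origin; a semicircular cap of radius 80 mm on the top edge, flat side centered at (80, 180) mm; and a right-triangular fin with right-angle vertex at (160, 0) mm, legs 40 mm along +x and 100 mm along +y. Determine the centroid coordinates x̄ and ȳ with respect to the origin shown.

rectangular body: A = 160 × 180 = 28800.00, centroid at (80.00, 90.00).
semicircular top: A = ½π·80² = 10053.10, centroid at (80.00, 213.95).
triangular fin: A = ½·40·100 = 2000.00, centroid at (173.33, 33.33).
ΣA = 40853.10 mm²
ΣAx̄ = (28800.00)(80.00) + (10053.10)(80.00) + (2000.00)(173.33) = 3454914.39 mm³
ΣAȳ = (28800.00)(90.00) + (10053.10)(213.95) + (2000.00)(33.33) = 4809557.37 mm³
x̄ = 3454914.39 / 40853.10 = 84.57 mm
ȳ = 4809557.37 / 40853.10 = 117.73 mm

x̄ = 84.57 mm, ȳ = 117.73 mm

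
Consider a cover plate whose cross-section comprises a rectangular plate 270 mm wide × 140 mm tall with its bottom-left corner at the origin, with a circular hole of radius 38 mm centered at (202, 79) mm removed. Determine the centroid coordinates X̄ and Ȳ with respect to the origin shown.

plate: A = 270 × 140 = 37800.00, centroid at (135.00, 70.00).
hole: A = −π·38² = -4536.46, centroid at (202.00, 79.00).
ΣA = 33263.54 mm²
ΣAX̄ = (37800.00)(135.00) + (-4536.46)(202.00) = 4186635.12 mm³
ΣAȲ = (37800.00)(70.00) + (-4536.46)(79.00) = 2287619.68 mm³
X̄ = 4186635.12 / 33263.54 = 125.86 mm
Ȳ = 2287619.68 / 33263.54 = 68.77 mm

X̄ = 125.86 mm, Ȳ = 68.77 mm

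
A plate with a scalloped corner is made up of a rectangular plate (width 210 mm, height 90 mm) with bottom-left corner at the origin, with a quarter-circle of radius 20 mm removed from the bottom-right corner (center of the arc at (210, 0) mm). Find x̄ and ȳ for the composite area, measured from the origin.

x̄ = 103.37 mm, ȳ = 45.62 mm

Part | A | x̄ᵢ | ȳᵢ | A·x̄ᵢ | A·ȳᵢ
plate | 18900.00 | 105.00 | 45.00 | 1984500.00 | 850500.00
removed quarter-circle | -314.16 | 201.51 | 8.49 | -63306.78 | -2666.67
Σ | 18585.84 |  |  | 1921193.22 | 847833.33
x̄ = 1921193.22 / 18585.84 = 103.37 mm
ȳ = 847833.33 / 18585.84 = 45.62 mm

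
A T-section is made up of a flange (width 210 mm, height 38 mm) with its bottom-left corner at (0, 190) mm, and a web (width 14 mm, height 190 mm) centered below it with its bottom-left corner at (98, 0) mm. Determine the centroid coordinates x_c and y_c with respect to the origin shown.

web: A = 14 × 190 = 2660.00, centroid at (105.00, 95.00).
flange: A = 210 × 38 = 7980.00, centroid at (105.00, 209.00).
ΣA = 10640.00 mm², ΣAx_c = 1117200.00 mm³, ΣAy_c = 1920520.00 mm³.
x_c = 1117200.00/10640.00 = 105.00 mm; y_c = 1920520.00/10640.00 = 180.50 mm.

x_c = 105.00 mm, y_c = 180.50 mm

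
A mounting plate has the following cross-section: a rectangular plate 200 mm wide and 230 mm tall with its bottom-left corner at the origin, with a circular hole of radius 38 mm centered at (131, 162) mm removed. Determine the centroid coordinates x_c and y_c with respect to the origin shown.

x_c = 96.61 mm, y_c = 109.86 mm

Part | A | x̄ᵢ | ȳᵢ | A·x̄ᵢ | A·ȳᵢ
plate | 46000.00 | 100.00 | 115.00 | 4600000.00 | 5290000.00
hole | -4536.46 | 131.00 | 162.00 | -594276.23 | -734906.49
Σ | 41463.54 |  |  | 4005723.77 | 4555093.51
x_c = 4005723.77 / 41463.54 = 96.61 mm
y_c = 4555093.51 / 41463.54 = 109.86 mm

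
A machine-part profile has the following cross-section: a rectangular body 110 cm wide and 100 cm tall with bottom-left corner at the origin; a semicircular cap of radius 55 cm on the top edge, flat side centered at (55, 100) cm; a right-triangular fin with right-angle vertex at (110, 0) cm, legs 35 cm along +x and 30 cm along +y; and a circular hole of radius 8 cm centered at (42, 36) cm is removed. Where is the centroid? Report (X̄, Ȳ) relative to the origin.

Part | A | x̄ᵢ | ȳᵢ | A·x̄ᵢ | A·ȳᵢ
rectangular body | 11000.00 | 55.00 | 50.00 | 605000.00 | 550000.00
semicircular top | 4751.66 | 55.00 | 123.34 | 261341.24 | 586082.56
triangular fin | 525.00 | 121.67 | 10.00 | 63875.00 | 5250.00
hole | -201.06 | 42.00 | 36.00 | -8444.60 | -7238.23
Σ | 16075.60 |  |  | 921771.64 | 1134094.33
X̄ = 921771.64 / 16075.60 = 57.34 cm
Ȳ = 1134094.33 / 16075.60 = 70.55 cm

X̄ = 57.34 cm, Ȳ = 70.55 cm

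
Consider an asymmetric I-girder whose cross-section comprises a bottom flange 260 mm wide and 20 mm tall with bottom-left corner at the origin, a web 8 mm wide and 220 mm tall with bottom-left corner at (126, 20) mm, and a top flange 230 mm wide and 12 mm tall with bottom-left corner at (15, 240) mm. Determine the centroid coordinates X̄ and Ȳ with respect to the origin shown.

X̄ = 130.00 mm, Ȳ = 98.74 mm

bottom flange: A = 260 × 20 = 5200.00, centroid at (130.00, 10.00).
web: A = 8 × 220 = 1760.00, centroid at (130.00, 130.00).
top flange: A = 230 × 12 = 2760.00, centroid at (130.00, 246.00).
ΣA = 9720.00 mm², ΣAX̄ = 1263600.00 mm³, ΣAȲ = 959760.00 mm³.
X̄ = 1263600.00/9720.00 = 130.00 mm; Ȳ = 959760.00/9720.00 = 98.74 mm.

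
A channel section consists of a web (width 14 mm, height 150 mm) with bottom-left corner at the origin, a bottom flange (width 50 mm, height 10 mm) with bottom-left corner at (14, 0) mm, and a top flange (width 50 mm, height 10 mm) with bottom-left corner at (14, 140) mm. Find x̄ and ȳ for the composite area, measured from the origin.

web: A = 14 × 150 = 2100.00, centroid at (7.00, 75.00).
bottom flange: A = 50 × 10 = 500.00, centroid at (39.00, 5.00).
top flange: A = 50 × 10 = 500.00, centroid at (39.00, 145.00).
ΣA = 3100.00 mm²
ΣAx̄ = (2100.00)(7.00) + (500.00)(39.00) + (500.00)(39.00) = 53700.00 mm³
ΣAȳ = (2100.00)(75.00) + (500.00)(5.00) + (500.00)(145.00) = 232500.00 mm³
x̄ = 53700.00 / 3100.00 = 17.32 mm
ȳ = 232500.00 / 3100.00 = 75.00 mm

x̄ = 17.32 mm, ȳ = 75.00 mm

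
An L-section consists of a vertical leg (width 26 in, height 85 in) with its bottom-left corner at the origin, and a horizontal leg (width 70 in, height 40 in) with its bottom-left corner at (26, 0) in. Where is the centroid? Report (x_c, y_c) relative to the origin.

Part | A | x̄ᵢ | ȳᵢ | A·x̄ᵢ | A·ȳᵢ
vertical leg | 2210.00 | 13.00 | 42.50 | 28730.00 | 93925.00
horizontal leg | 2800.00 | 61.00 | 20.00 | 170800.00 | 56000.00
Σ | 5010.00 |  |  | 199530.00 | 149925.00
x_c = 199530.00 / 5010.00 = 39.83 in
y_c = 149925.00 / 5010.00 = 29.93 in

x_c = 39.83 in, y_c = 29.93 in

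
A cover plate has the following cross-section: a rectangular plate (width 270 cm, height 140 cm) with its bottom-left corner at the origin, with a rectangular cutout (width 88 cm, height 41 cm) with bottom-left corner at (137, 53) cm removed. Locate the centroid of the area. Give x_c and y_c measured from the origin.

x_c = 130.15 cm, y_c = 69.63 cm

Part | A | x̄ᵢ | ȳᵢ | A·x̄ᵢ | A·ȳᵢ
plate | 37800.00 | 135.00 | 70.00 | 5103000.00 | 2646000.00
hole | -3608.00 | 181.00 | 73.50 | -653048.00 | -265188.00
Σ | 34192.00 |  |  | 4449952.00 | 2380812.00
x_c = 4449952.00 / 34192.00 = 130.15 cm
y_c = 2380812.00 / 34192.00 = 69.63 cm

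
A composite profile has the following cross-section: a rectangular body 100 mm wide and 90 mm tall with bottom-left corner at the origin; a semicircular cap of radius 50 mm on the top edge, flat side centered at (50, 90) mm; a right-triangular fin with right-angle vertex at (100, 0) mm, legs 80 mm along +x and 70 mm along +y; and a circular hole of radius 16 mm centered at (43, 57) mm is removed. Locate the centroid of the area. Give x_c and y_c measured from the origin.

x_c = 64.76 mm, y_c = 57.71 mm

rectangular body: A = 100 × 90 = 9000.00, centroid at (50.00, 45.00).
semicircular top: A = ½π·50² = 3926.99, centroid at (50.00, 111.22).
triangular fin: A = ½·80·70 = 2800.00, centroid at (126.67, 23.33).
hole: A = −π·16² = -804.25, centroid at (43.00, 57.00).
ΣA = 14922.74 mm²
ΣAx_c = (9000.00)(50.00) + (3926.99)(50.00) + (2800.00)(126.67) + (-804.25)(43.00) = 966433.56 mm³
ΣAy_c = (9000.00)(45.00) + (3926.99)(111.22) + (2800.00)(23.33) + (-804.25)(57.00) = 861253.72 mm³
x_c = 966433.56 / 14922.74 = 64.76 mm
y_c = 861253.72 / 14922.74 = 57.71 mm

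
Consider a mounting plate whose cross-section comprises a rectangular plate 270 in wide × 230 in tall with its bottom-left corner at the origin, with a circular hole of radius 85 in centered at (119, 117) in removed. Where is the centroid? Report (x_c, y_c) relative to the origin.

x_c = 144.22 in, y_c = 113.85 in

plate: A = 270 × 230 = 62100.00, centroid at (135.00, 115.00).
hole: A = −π·85² = -22698.01, centroid at (119.00, 117.00).
ΣA = 39401.99 in²
ΣAx_c = (62100.00)(135.00) + (-22698.01)(119.00) = 5682437.18 in³
ΣAy_c = (62100.00)(115.00) + (-22698.01)(117.00) = 4485833.19 in³
x_c = 5682437.18 / 39401.99 = 144.22 in
y_c = 4485833.19 / 39401.99 = 113.85 in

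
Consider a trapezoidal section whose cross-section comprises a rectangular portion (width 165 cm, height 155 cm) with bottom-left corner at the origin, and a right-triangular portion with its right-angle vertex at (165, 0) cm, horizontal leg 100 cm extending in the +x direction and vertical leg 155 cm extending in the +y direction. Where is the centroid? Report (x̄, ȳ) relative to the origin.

x̄ = 109.44 cm, ȳ = 71.49 cm

rectangular portion: A = 165 × 155 = 25575.00, centroid at (82.50, 77.50).
triangular portion: A = ½·100·155 = 7750.00, centroid at (198.33, 51.67).
ΣA = 33325.00 cm²
ΣAx̄ = (25575.00)(82.50) + (7750.00)(198.33) = 3647020.83 cm³
ΣAȳ = (25575.00)(77.50) + (7750.00)(51.67) = 2382479.17 cm³
x̄ = 3647020.83 / 33325.00 = 109.44 cm
ȳ = 2382479.17 / 33325.00 = 71.49 cm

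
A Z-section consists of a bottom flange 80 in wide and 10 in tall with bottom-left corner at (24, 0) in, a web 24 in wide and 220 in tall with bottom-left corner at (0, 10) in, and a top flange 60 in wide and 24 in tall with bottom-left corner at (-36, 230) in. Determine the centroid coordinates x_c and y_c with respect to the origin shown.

x_c = 14.09 in, y_c = 131.13 in

bottom flange: A = 80 × 10 = 800.00, centroid at (64.00, 5.00).
web: A = 24 × 220 = 5280.00, centroid at (12.00, 120.00).
top flange: A = 60 × 24 = 1440.00, centroid at (-6.00, 242.00).
ΣA = 7520.00 in², ΣAx_c = 105920.00 in³, ΣAy_c = 986080.00 in³.
x_c = 105920.00/7520.00 = 14.09 in; y_c = 986080.00/7520.00 = 131.13 in.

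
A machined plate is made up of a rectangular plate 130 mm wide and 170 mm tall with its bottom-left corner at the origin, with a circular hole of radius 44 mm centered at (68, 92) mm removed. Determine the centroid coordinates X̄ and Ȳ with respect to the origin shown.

X̄ = 63.86 mm, Ȳ = 82.34 mm

plate: A = 130 × 170 = 22100.00, centroid at (65.00, 85.00).
hole: A = −π·44² = -6082.12, centroid at (68.00, 92.00).
ΣA = 16017.88 mm², ΣAX̄ = 1022915.61 mm³, ΣAȲ = 1318944.65 mm³.
X̄ = 1022915.61/16017.88 = 63.86 mm; Ȳ = 1318944.65/16017.88 = 82.34 mm.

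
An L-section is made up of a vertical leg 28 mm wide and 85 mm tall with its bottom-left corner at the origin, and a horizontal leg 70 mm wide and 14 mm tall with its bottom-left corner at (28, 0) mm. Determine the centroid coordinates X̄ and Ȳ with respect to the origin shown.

X̄ = 28.29 mm, Ȳ = 32.15 mm

Part | A | x̄ᵢ | ȳᵢ | A·x̄ᵢ | A·ȳᵢ
vertical leg | 2380.00 | 14.00 | 42.50 | 33320.00 | 101150.00
horizontal leg | 980.00 | 63.00 | 7.00 | 61740.00 | 6860.00
Σ | 3360.00 |  |  | 95060.00 | 108010.00
X̄ = 95060.00 / 3360.00 = 28.29 mm
Ȳ = 108010.00 / 3360.00 = 32.15 mm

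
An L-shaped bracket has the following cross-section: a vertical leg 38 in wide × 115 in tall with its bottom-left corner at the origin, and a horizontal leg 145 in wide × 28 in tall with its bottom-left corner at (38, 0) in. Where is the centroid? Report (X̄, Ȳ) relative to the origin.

X̄ = 63.07 in, Ȳ = 36.55 in

Part | A | x̄ᵢ | ȳᵢ | A·x̄ᵢ | A·ȳᵢ
vertical leg | 4370.00 | 19.00 | 57.50 | 83030.00 | 251275.00
horizontal leg | 4060.00 | 110.50 | 14.00 | 448630.00 | 56840.00
Σ | 8430.00 |  |  | 531660.00 | 308115.00
X̄ = 531660.00 / 8430.00 = 63.07 in
Ȳ = 308115.00 / 8430.00 = 36.55 in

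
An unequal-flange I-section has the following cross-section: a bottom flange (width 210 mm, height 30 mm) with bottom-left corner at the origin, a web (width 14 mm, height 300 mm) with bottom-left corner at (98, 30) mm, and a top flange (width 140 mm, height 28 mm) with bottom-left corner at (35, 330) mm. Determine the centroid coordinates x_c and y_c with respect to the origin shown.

Part | A | x̄ᵢ | ȳᵢ | A·x̄ᵢ | A·ȳᵢ
bottom flange | 6300.00 | 105.00 | 15.00 | 661500.00 | 94500.00
web | 4200.00 | 105.00 | 180.00 | 441000.00 | 756000.00
top flange | 3920.00 | 105.00 | 344.00 | 411600.00 | 1348480.00
Σ | 14420.00 |  |  | 1514100.00 | 2198980.00
x_c = 1514100.00 / 14420.00 = 105.00 mm
y_c = 2198980.00 / 14420.00 = 152.50 mm

x_c = 105.00 mm, y_c = 152.50 mm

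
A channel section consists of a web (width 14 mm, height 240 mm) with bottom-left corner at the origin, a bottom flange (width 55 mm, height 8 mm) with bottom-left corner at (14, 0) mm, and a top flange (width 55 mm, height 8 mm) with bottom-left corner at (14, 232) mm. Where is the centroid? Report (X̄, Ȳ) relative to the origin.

Part | A | x̄ᵢ | ȳᵢ | A·x̄ᵢ | A·ȳᵢ
web | 3360.00 | 7.00 | 120.00 | 23520.00 | 403200.00
bottom flange | 440.00 | 41.50 | 4.00 | 18260.00 | 1760.00
top flange | 440.00 | 41.50 | 236.00 | 18260.00 | 103840.00
Σ | 4240.00 |  |  | 60040.00 | 508800.00
X̄ = 60040.00 / 4240.00 = 14.16 mm
Ȳ = 508800.00 / 4240.00 = 120.00 mm

X̄ = 14.16 mm, Ȳ = 120.00 mm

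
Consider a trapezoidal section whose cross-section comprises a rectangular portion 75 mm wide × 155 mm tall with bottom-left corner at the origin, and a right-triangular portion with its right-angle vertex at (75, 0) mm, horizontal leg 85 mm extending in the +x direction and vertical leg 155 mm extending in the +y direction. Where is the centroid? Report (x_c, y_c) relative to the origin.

rectangular portion: A = 75 × 155 = 11625.00, centroid at (37.50, 77.50).
triangular portion: A = ½·85·155 = 6587.50, centroid at (103.33, 51.67).
ΣA = 18212.50 mm², ΣAx_c = 1116645.83 mm³, ΣAy_c = 1241291.67 mm³.
x_c = 1116645.83/18212.50 = 61.31 mm; y_c = 1241291.67/18212.50 = 68.16 mm.

x_c = 61.31 mm, y_c = 68.16 mm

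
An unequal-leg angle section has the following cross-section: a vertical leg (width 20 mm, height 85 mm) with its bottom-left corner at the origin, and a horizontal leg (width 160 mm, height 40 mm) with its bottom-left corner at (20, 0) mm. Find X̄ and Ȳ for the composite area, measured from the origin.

X̄ = 81.11 mm, Ȳ = 24.72 mm

Part | A | x̄ᵢ | ȳᵢ | A·x̄ᵢ | A·ȳᵢ
vertical leg | 1700.00 | 10.00 | 42.50 | 17000.00 | 72250.00
horizontal leg | 6400.00 | 100.00 | 20.00 | 640000.00 | 128000.00
Σ | 8100.00 |  |  | 657000.00 | 200250.00
X̄ = 657000.00 / 8100.00 = 81.11 mm
Ȳ = 200250.00 / 8100.00 = 24.72 mm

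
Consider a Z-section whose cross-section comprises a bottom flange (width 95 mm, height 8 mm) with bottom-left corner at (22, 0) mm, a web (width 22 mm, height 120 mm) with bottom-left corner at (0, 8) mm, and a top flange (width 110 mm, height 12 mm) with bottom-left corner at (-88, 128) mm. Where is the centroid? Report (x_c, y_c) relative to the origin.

Part | A | x̄ᵢ | ȳᵢ | A·x̄ᵢ | A·ȳᵢ
bottom flange | 760.00 | 69.50 | 4.00 | 52820.00 | 3040.00
web | 2640.00 | 11.00 | 68.00 | 29040.00 | 179520.00
top flange | 1320.00 | -33.00 | 134.00 | -43560.00 | 176880.00
Σ | 4720.00 |  |  | 38300.00 | 359440.00
x_c = 38300.00 / 4720.00 = 8.11 mm
y_c = 359440.00 / 4720.00 = 76.15 mm

x_c = 8.11 mm, y_c = 76.15 mm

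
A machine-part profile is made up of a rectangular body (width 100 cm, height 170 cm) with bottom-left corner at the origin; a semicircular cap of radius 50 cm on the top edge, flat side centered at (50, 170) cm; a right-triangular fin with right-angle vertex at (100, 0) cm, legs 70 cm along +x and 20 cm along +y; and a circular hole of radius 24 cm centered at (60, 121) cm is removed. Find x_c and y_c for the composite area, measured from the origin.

Part | A | x̄ᵢ | ȳᵢ | A·x̄ᵢ | A·ȳᵢ
rectangular body | 17000.00 | 50.00 | 85.00 | 850000.00 | 1445000.00
semicircular top | 3926.99 | 50.00 | 191.22 | 196349.54 | 750921.77
triangular fin | 700.00 | 123.33 | 6.67 | 86333.33 | 4666.67
hole | -1809.56 | 60.00 | 121.00 | -108573.44 | -218956.44
Σ | 19817.43 |  |  | 1024109.43 | 1981632.00
x_c = 1024109.43 / 19817.43 = 51.68 cm
y_c = 1981632.00 / 19817.43 = 99.99 cm

x_c = 51.68 cm, y_c = 99.99 cm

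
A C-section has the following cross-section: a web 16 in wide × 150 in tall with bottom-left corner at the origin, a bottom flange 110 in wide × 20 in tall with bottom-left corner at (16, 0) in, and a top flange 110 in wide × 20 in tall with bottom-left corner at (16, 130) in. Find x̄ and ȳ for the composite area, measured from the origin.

web: A = 16 × 150 = 2400.00, centroid at (8.00, 75.00).
bottom flange: A = 110 × 20 = 2200.00, centroid at (71.00, 10.00).
top flange: A = 110 × 20 = 2200.00, centroid at (71.00, 140.00).
ΣA = 6800.00 in²
ΣAx̄ = (2400.00)(8.00) + (2200.00)(71.00) + (2200.00)(71.00) = 331600.00 in³
ΣAȳ = (2400.00)(75.00) + (2200.00)(10.00) + (2200.00)(140.00) = 510000.00 in³
x̄ = 331600.00 / 6800.00 = 48.76 in
ȳ = 510000.00 / 6800.00 = 75.00 in

x̄ = 48.76 in, ȳ = 75.00 in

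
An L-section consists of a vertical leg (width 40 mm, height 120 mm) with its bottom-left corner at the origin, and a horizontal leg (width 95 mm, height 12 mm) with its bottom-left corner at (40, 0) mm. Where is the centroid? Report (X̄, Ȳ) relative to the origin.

X̄ = 32.95 mm, Ȳ = 49.64 mm

vertical leg: A = 40 × 120 = 4800.00, centroid at (20.00, 60.00).
horizontal leg: A = 95 × 12 = 1140.00, centroid at (87.50, 6.00).
ΣA = 5940.00 mm², ΣAX̄ = 195750.00 mm³, ΣAȲ = 294840.00 mm³.
X̄ = 195750.00/5940.00 = 32.95 mm; Ȳ = 294840.00/5940.00 = 49.64 mm.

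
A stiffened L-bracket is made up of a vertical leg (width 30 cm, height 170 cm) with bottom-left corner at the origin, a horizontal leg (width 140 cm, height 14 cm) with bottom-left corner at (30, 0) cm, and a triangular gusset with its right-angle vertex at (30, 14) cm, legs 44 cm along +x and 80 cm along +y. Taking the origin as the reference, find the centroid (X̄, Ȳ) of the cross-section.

X̄ = 39.81 cm, Ȳ = 58.82 cm

vertical leg: A = 30 × 170 = 5100.00, centroid at (15.00, 85.00).
horizontal leg: A = 140 × 14 = 1960.00, centroid at (100.00, 7.00).
gusset: A = ½·44·80 = 1760.00, centroid at (44.67, 40.67).
ΣA = 8820.00 cm²
ΣAX̄ = (5100.00)(15.00) + (1960.00)(100.00) + (1760.00)(44.67) = 351113.33 cm³
ΣAȲ = (5100.00)(85.00) + (1960.00)(7.00) + (1760.00)(40.67) = 518793.33 cm³
X̄ = 351113.33 / 8820.00 = 39.81 cm
Ȳ = 518793.33 / 8820.00 = 58.82 cm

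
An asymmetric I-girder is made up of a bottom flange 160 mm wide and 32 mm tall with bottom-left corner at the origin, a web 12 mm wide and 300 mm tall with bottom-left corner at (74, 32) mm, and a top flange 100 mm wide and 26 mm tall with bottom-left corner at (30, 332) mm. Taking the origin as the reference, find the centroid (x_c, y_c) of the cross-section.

bottom flange: A = 160 × 32 = 5120.00, centroid at (80.00, 16.00).
web: A = 12 × 300 = 3600.00, centroid at (80.00, 182.00).
top flange: A = 100 × 26 = 2600.00, centroid at (80.00, 345.00).
ΣA = 11320.00 mm², ΣAx_c = 905600.00 mm³, ΣAy_c = 1634120.00 mm³.
x_c = 905600.00/11320.00 = 80.00 mm; y_c = 1634120.00/11320.00 = 144.36 mm.

x_c = 80.00 mm, y_c = 144.36 mm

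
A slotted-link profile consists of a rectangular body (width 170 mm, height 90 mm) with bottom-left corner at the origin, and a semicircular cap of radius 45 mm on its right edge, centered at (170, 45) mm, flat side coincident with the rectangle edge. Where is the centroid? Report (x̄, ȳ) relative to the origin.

rectangular body: A = 170 × 90 = 15300.00, centroid at (85.00, 45.00).
semicircular end: A = ½π·45² = 3180.86, centroid at (189.10, 45.00).
ΣA = 18480.86 mm²
ΣAx̄ = (15300.00)(85.00) + (3180.86)(189.10) = 1901996.64 mm³
ΣAȳ = (15300.00)(45.00) + (3180.86)(45.00) = 831638.82 mm³
x̄ = 1901996.64 / 18480.86 = 102.92 mm
ȳ = 831638.82 / 18480.86 = 45.00 mm

x̄ = 102.92 mm, ȳ = 45.00 mm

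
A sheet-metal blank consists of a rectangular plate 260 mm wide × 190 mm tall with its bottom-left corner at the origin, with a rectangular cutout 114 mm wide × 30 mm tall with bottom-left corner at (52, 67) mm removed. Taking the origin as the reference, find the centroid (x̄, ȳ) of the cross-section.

plate: A = 260 × 190 = 49400.00, centroid at (130.00, 95.00).
hole: A = −(114 × 30) = -3420.00, centroid at (109.00, 82.00).
ΣA = 45980.00 mm², ΣAx̄ = 6049220.00 mm³, ΣAȳ = 4412560.00 mm³.
x̄ = 6049220.00/45980.00 = 131.56 mm; ȳ = 4412560.00/45980.00 = 95.97 mm.

x̄ = 131.56 mm, ȳ = 95.97 mm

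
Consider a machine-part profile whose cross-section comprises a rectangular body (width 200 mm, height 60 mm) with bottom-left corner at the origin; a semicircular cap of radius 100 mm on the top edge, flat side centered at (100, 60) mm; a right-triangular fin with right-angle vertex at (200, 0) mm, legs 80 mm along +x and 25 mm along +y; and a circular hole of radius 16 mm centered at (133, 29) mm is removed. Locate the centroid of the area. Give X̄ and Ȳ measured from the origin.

X̄ = 103.59 mm, Ȳ = 70.03 mm

rectangular body: A = 200 × 60 = 12000.00, centroid at (100.00, 30.00).
semicircular top: A = ½π·100² = 15707.96, centroid at (100.00, 102.44).
triangular fin: A = ½·80·25 = 1000.00, centroid at (226.67, 8.33).
hole: A = −π·16² = -804.25, centroid at (133.00, 29.00).
ΣA = 27903.72 mm², ΣAX̄ = 2890498.05 mm³, ΣAȲ = 1954154.61 mm³.
X̄ = 2890498.05/27903.72 = 103.59 mm; Ȳ = 1954154.61/27903.72 = 70.03 mm.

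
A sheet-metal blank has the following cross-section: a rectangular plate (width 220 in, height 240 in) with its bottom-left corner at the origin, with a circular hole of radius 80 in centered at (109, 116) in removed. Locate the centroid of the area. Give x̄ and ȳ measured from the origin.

x̄ = 110.61 in, ȳ = 122.46 in

Part | A | x̄ᵢ | ȳᵢ | A·x̄ᵢ | A·ȳᵢ
plate | 52800.00 | 110.00 | 120.00 | 5808000.00 | 6336000.00
hole | -20106.19 | 109.00 | 116.00 | -2191575.04 | -2332318.39
Σ | 32693.81 |  |  | 3616424.96 | 4003681.61
x̄ = 3616424.96 / 32693.81 = 110.61 in
ȳ = 4003681.61 / 32693.81 = 122.46 in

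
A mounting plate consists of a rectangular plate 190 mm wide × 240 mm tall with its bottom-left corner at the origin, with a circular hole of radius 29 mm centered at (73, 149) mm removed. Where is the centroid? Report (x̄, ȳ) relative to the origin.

x̄ = 96.35 mm, ȳ = 118.22 mm

plate: A = 190 × 240 = 45600.00, centroid at (95.00, 120.00).
hole: A = −π·29² = -2642.08, centroid at (73.00, 149.00).
ΣA = 42957.92 mm²
ΣAx̄ = (45600.00)(95.00) + (-2642.08)(73.00) = 4139128.20 mm³
ΣAȳ = (45600.00)(120.00) + (-2642.08)(149.00) = 5078330.17 mm³
x̄ = 4139128.20 / 42957.92 = 96.35 mm
ȳ = 5078330.17 / 42957.92 = 118.22 mm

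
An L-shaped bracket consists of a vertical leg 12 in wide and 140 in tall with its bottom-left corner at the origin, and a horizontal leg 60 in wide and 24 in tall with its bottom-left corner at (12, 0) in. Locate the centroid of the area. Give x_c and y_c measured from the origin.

vertical leg: A = 12 × 140 = 1680.00, centroid at (6.00, 70.00).
horizontal leg: A = 60 × 24 = 1440.00, centroid at (42.00, 12.00).
ΣA = 3120.00 in², ΣAx_c = 70560.00 in³, ΣAy_c = 134880.00 in³.
x_c = 70560.00/3120.00 = 22.62 in; y_c = 134880.00/3120.00 = 43.23 in.

x_c = 22.62 in, y_c = 43.23 in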